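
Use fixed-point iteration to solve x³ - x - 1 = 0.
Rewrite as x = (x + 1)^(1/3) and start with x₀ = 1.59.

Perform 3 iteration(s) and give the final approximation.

Equation: x³ - x - 1 = 0
Fixed-point form: x = (x + 1)^(1/3)
x₀ = 1.59

x_1 = g(1.590000) = 1.373304
x_2 = g(1.373304) = 1.333883
x_3 = g(1.333883) = 1.326457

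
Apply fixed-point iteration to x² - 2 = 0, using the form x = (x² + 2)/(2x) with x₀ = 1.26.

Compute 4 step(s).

Equation: x² - 2 = 0
Fixed-point form: x = (x² + 2)/(2x)
x₀ = 1.26

x_1 = g(1.260000) = 1.423651
x_2 = g(1.423651) = 1.414245
x_3 = g(1.414245) = 1.414214
x_4 = g(1.414214) = 1.414214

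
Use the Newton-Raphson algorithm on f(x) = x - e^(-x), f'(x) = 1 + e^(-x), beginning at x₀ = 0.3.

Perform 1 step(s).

f(x) = x - e^(-x)
f'(x) = 1 + e^(-x)
x₀ = 0.3

Newton-Raphson formula: x_{n+1} = x_n - f(x_n)/f'(x_n)

Iteration 1:
  f(0.300000) = -0.440818
  f'(0.300000) = 1.740818
  x_1 = 0.300000 - (-0.440818)/1.740818 = 0.553225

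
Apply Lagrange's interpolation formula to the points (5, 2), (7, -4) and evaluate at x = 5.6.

Lagrange interpolation formula:
P(x) = Σ yᵢ × Lᵢ(x)
where Lᵢ(x) = Π_{j≠i} (x - xⱼ)/(xᵢ - xⱼ)

L_0(5.6) = (5.6 - 7)/(5 - 7) = 0.700000
L_1(5.6) = (5.6 - 5)/(7 - 5) = 0.300000

P(5.6) = 2×L_0(5.6) + (-4)×L_1(5.6)
P(5.6) = 0.200000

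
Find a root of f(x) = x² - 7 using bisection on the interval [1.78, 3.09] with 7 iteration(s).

f(x) = x² - 7
Initial interval: [1.78, 3.09]

Iteration 1:
  c_1 = (1.780000 + 3.090000)/2 = 2.435000
  f(c_1) = f(2.435000) = -1.070775
  f(a) × f(c) ≥ 0, new interval: [2.435000, 3.090000]
Iteration 2:
  c_2 = (2.435000 + 3.090000)/2 = 2.762500
  f(c_2) = f(2.762500) = 0.631406
  f(a) × f(c) < 0, new interval: [2.435000, 2.762500]
Iteration 3:
  c_3 = (2.435000 + 2.762500)/2 = 2.598750
  f(c_3) = f(2.598750) = -0.246498
  f(a) × f(c) ≥ 0, new interval: [2.598750, 2.762500]
Iteration 4:
  c_4 = (2.598750 + 2.762500)/2 = 2.680625
  f(c_4) = f(2.680625) = 0.185750
  f(a) × f(c) < 0, new interval: [2.598750, 2.680625]
Iteration 5:
  c_5 = (2.598750 + 2.680625)/2 = 2.639687
  f(c_5) = f(2.639687) = -0.032050
  f(a) × f(c) ≥ 0, new interval: [2.639687, 2.680625]
Iteration 6:
  c_6 = (2.639687 + 2.680625)/2 = 2.660156
  f(c_6) = f(2.660156) = 0.076431
  f(a) × f(c) < 0, new interval: [2.639687, 2.660156]
Iteration 7:
  c_7 = (2.639687 + 2.660156)/2 = 2.649922
  f(c_7) = f(2.649922) = 0.022086
  f(a) × f(c) < 0, new interval: [2.639687, 2.649922]

After 7 iteration(s), the approximation is c_7 = 2.649922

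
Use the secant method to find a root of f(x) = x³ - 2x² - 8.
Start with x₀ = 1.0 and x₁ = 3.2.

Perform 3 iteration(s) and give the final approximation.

f(x) = x³ - 2x² - 8
x₀ = 1.0, x₁ = 3.2

Secant formula: x_{n+1} = x_n - f(x_n)(x_n - x_{n-1})/(f(x_n) - f(x_{n-1}))

Iteration 1:
  f(1.000000) = -9.000000
  f(3.200000) = 4.288000
  x_2 = 3.200000 - 4.288000×(3.200000 - 1.000000)/(4.288000 - (-9.000000))
       = 2.490066
Iteration 2:
  f(3.200000) = 4.288000
  f(2.490066) = -4.961379
  x_3 = 2.490066 - (-4.961379)×(2.490066 - 3.200000)/(-4.961379 - 4.288000)
       = 2.870876
Iteration 3:
  f(2.490066) = -4.961379
  f(2.870876) = -0.822307
  x_4 = 2.870876 - (-0.822307)×(2.870876 - 2.490066)/(-0.822307 - (-4.961379))
       = 2.946531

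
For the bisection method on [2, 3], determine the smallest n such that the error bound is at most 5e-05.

We need (b-a)/2^n ≤ 5e-05
(3 - 2)/2^n ≤ 5e-05
1/2^n ≤ 5e-05
2^n ≥ 20000
n ≥ log₂(20000) = 14.29
n ≥ 15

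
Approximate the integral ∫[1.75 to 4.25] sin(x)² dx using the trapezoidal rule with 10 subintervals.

f(x) = sin(x)²
a = 1.75, b = 4.25, n = 10
h = (b - a)/n = 0.250000

Trapezoidal rule: (h/2)[f(x₀) + 2f(x₁) + 2f(x₂) + ... + f(xₙ)]

x_0 = 1.7500, f(x_0) = 0.968228, coefficient = 1
x_1 = 2.0000, f(x_1) = 0.826822, coefficient = 2
x_2 = 2.2500, f(x_2) = 0.605398, coefficient = 2
x_3 = 2.5000, f(x_3) = 0.358169, coefficient = 2
x_4 = 2.7500, f(x_4) = 0.145665, coefficient = 2
x_5 = 3.0000, f(x_5) = 0.019915, coefficient = 2
x_6 = 3.2500, f(x_6) = 0.011706, coefficient = 2
x_7 = 3.5000, f(x_7) = 0.123049, coefficient = 2
x_8 = 3.7500, f(x_8) = 0.326682, coefficient = 2
x_9 = 4.0000, f(x_9) = 0.572750, coefficient = 2
x_10 = 4.2500, f(x_10) = 0.801006, coefficient = 1

I ≈ (0.250000/2) × 7.749546 = 0.968693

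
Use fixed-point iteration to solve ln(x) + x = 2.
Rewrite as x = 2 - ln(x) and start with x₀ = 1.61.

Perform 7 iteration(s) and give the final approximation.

Equation: ln(x) + x = 2
Fixed-point form: x = 2 - ln(x)
x₀ = 1.61

x_1 = g(1.610000) = 1.523766
x_2 = g(1.523766) = 1.578815
x_3 = g(1.578815) = 1.543325
x_4 = g(1.543325) = 1.566061
x_5 = g(1.566061) = 1.551437
x_6 = g(1.551437) = 1.560819
x_7 = g(1.560819) = 1.554790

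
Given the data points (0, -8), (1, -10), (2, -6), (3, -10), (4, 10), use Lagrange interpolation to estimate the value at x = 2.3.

Lagrange interpolation formula:
P(x) = Σ yᵢ × Lᵢ(x)
where Lᵢ(x) = Π_{j≠i} (x - xⱼ)/(xᵢ - xⱼ)

L_0(2.3) = (2.3 - 1)/(0 - 1) × (2.3 - 2)/(0 - 2) × (2.3 - 3)/(0 - 3) × (2.3 - 4)/(0 - 4) = 0.019337
L_1(2.3) = (2.3 - 0)/(1 - 0) × (2.3 - 2)/(1 - 2) × (2.3 - 3)/(1 - 3) × (2.3 - 4)/(1 - 4) = -0.136850
L_2(2.3) = (2.3 - 0)/(2 - 0) × (2.3 - 1)/(2 - 1) × (2.3 - 3)/(2 - 3) × (2.3 - 4)/(2 - 4) = 0.889525
L_3(2.3) = (2.3 - 0)/(3 - 0) × (2.3 - 1)/(3 - 1) × (2.3 - 2)/(3 - 2) × (2.3 - 4)/(3 - 4) = 0.254150
L_4(2.3) = (2.3 - 0)/(4 - 0) × (2.3 - 1)/(4 - 1) × (2.3 - 2)/(4 - 2) × (2.3 - 3)/(4 - 3) = -0.026162

P(2.3) = (-8)×L_0(2.3) + (-10)×L_1(2.3) + (-6)×L_2(2.3) + (-10)×L_3(2.3) + 10×L_4(2.3)
P(2.3) = -6.926475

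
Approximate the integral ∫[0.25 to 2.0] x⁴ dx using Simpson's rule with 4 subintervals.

f(x) = x⁴
a = 0.25, b = 2.0, n = 4
h = (b - a)/n = 0.437500

Simpson's rule: (h/3)[f(x₀) + 4f(x₁) + 2f(x₂) + ... + f(xₙ)]

x_0 = 0.2500, f(x_0) = 0.003906, coefficient = 1
x_1 = 0.6875, f(x_1) = 0.223404, coefficient = 4
x_2 = 1.1250, f(x_2) = 1.601807, coefficient = 2
x_3 = 1.5625, f(x_3) = 5.960464, coefficient = 4
x_4 = 2.0000, f(x_4) = 16.000000, coefficient = 1

I ≈ (0.437500/3) × 43.942993 = 6.408353
Exact value: 6.399805
Error: 0.008548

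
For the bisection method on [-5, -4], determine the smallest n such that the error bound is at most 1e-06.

We need (b-a)/2^n ≤ 1e-06
(-4 - (-5))/2^n ≤ 1e-06
1/2^n ≤ 1e-06
2^n ≥ 1000000
n ≥ log₂(1000000) = 19.93
n ≥ 20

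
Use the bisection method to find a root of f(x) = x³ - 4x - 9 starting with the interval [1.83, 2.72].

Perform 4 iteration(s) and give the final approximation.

f(x) = x³ - 4x - 9
Initial interval: [1.83, 2.72]

Iteration 1:
  c_1 = (1.830000 + 2.720000)/2 = 2.275000
  f(c_1) = f(2.275000) = -6.325453
  f(a) × f(c) ≥ 0, new interval: [2.275000, 2.720000]
Iteration 2:
  c_2 = (2.275000 + 2.720000)/2 = 2.497500
  f(c_2) = f(2.497500) = -3.411828
  f(a) × f(c) ≥ 0, new interval: [2.497500, 2.720000]
Iteration 3:
  c_3 = (2.497500 + 2.720000)/2 = 2.608750
  f(c_3) = f(2.608750) = -1.680952
  f(a) × f(c) ≥ 0, new interval: [2.608750, 2.720000]
Iteration 4:
  c_4 = (2.608750 + 2.720000)/2 = 2.664375
  f(c_4) = f(2.664375) = -0.743384
  f(a) × f(c) ≥ 0, new interval: [2.664375, 2.720000]

After 4 iteration(s), the approximation is c_4 = 2.664375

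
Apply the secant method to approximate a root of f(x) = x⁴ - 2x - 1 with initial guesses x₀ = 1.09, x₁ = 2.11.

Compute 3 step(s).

f(x) = x⁴ - 2x - 1
x₀ = 1.09, x₁ = 2.11

Secant formula: x_{n+1} = x_n - f(x_n)(x_n - x_{n-1})/(f(x_n) - f(x_{n-1}))

Iteration 1:
  f(1.090000) = -1.768418
  f(2.110000) = 14.601194
  x_2 = 2.110000 - 14.601194×(2.110000 - 1.090000)/(14.601194 - (-1.768418))
       = 1.200191
Iteration 2:
  f(2.110000) = 14.601194
  f(1.200191) = -1.325461
  x_3 = 1.200191 - (-1.325461)×(1.200191 - 2.110000)/(-1.325461 - 14.601194)
       = 1.275908
Iteration 3:
  f(1.200191) = -1.325461
  f(1.275908) = -0.901623
  x_4 = 1.275908 - (-0.901623)×(1.275908 - 1.200191)/(-0.901623 - (-1.325461))
       = 1.436979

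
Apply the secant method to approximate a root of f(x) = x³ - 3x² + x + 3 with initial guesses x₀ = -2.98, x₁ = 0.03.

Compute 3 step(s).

f(x) = x³ - 3x² + x + 3
x₀ = -2.98, x₁ = 0.03

Secant formula: x_{n+1} = x_n - f(x_n)(x_n - x_{n-1})/(f(x_n) - f(x_{n-1}))

Iteration 1:
  f(-2.980000) = -53.084792
  f(0.030000) = 3.027327
  x_2 = 0.030000 - 3.027327×(0.030000 - (-2.980000))/(3.027327 - (-53.084792))
       = -0.132394
Iteration 2:
  f(0.030000) = 3.027327
  f(-0.132394) = 2.812701
  x_3 = -0.132394 - 2.812701×(-0.132394 - 0.030000)/(2.812701 - 3.027327)
       = -2.260588
Iteration 3:
  f(-0.132394) = 2.812701
  f(-2.260588) = -26.143558
  x_4 = -2.260588 - (-26.143558)×(-2.260588 - (-0.132394))/(-26.143558 - 2.812701)
       = -0.339118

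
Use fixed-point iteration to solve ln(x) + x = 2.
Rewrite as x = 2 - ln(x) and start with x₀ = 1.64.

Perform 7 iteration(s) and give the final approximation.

Equation: ln(x) + x = 2
Fixed-point form: x = 2 - ln(x)
x₀ = 1.64

x_1 = g(1.640000) = 1.505304
x_2 = g(1.505304) = 1.591005
x_3 = g(1.591005) = 1.535634
x_4 = g(1.535634) = 1.571057
x_5 = g(1.571057) = 1.548252
x_6 = g(1.548252) = 1.562874
x_7 = g(1.562874) = 1.553474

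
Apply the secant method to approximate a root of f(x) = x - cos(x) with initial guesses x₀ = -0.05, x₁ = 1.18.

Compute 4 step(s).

f(x) = x - cos(x)
x₀ = -0.05, x₁ = 1.18

Secant formula: x_{n+1} = x_n - f(x_n)(x_n - x_{n-1})/(f(x_n) - f(x_{n-1}))

Iteration 1:
  f(-0.050000) = -1.048750
  f(1.180000) = 0.799075
  x_2 = 1.180000 - 0.799075×(1.180000 - (-0.050000))/(0.799075 - (-1.048750))
       = 0.648098
Iteration 2:
  f(1.180000) = 0.799075
  f(0.648098) = -0.149136
  x_3 = 0.648098 - (-0.149136)×(0.648098 - 1.180000)/(-0.149136 - 0.799075)
       = 0.731756
Iteration 3:
  f(0.648098) = -0.149136
  f(0.731756) = -0.012246
  x_4 = 0.731756 - (-0.012246)×(0.731756 - 0.648098)/(-0.012246 - (-0.149136))
       = 0.739240
Iteration 4:
  f(0.731756) = -0.012246
  f(0.739240) = 0.000259
  x_5 = 0.739240 - 0.000259×(0.739240 - 0.731756)/(0.000259 - (-0.012246))
       = 0.739085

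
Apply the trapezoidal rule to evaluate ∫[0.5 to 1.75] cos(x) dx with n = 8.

f(x) = cos(x)
a = 0.5, b = 1.75, n = 8
h = (b - a)/n = 0.156250

Trapezoidal rule: (h/2)[f(x₀) + 2f(x₁) + 2f(x₂) + ... + f(xₙ)]

x_0 = 0.5000, f(x_0) = 0.877583, coefficient = 1
x_1 = 0.6562, f(x_1) = 0.792286, coefficient = 2
x_2 = 0.8125, f(x_2) = 0.687686, coefficient = 2
x_3 = 0.9688, f(x_3) = 0.566330, coefficient = 2
x_4 = 1.1250, f(x_4) = 0.431177, coefficient = 2
x_5 = 1.2812, f(x_5) = 0.285517, coefficient = 2
x_6 = 1.4375, f(x_6) = 0.132902, coefficient = 2
x_7 = 1.5938, f(x_7) = -0.022952, coefficient = 2
x_8 = 1.7500, f(x_8) = -0.178246, coefficient = 1

I ≈ (0.156250/2) × 6.445228 = 0.503533
Exact value: 0.504560
Error: 0.001027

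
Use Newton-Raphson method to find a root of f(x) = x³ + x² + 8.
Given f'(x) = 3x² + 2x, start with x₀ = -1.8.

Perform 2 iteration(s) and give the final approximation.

f(x) = x³ + x² + 8
f'(x) = 3x² + 2x
x₀ = -1.8

Newton-Raphson formula: x_{n+1} = x_n - f(x_n)/f'(x_n)

Iteration 1:
  f(-1.800000) = 5.408000
  f'(-1.800000) = 6.120000
  x_1 = -1.800000 - 5.408000/6.120000 = -2.683660
Iteration 2:
  f(-2.683660) = -4.125774
  f'(-2.683660) = 16.238775
  x_2 = -2.683660 - (-4.125774)/16.238775 = -2.429591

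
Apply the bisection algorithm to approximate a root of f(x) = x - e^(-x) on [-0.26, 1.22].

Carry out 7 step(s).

f(x) = x - e^(-x)
Initial interval: [-0.26, 1.22]

Iteration 1:
  c_1 = (-0.260000 + 1.220000)/2 = 0.480000
  f(c_1) = f(0.480000) = -0.138783
  f(a) × f(c) ≥ 0, new interval: [0.480000, 1.220000]
Iteration 2:
  c_2 = (0.480000 + 1.220000)/2 = 0.850000
  f(c_2) = f(0.850000) = 0.422585
  f(a) × f(c) < 0, new interval: [0.480000, 0.850000]
Iteration 3:
  c_3 = (0.480000 + 0.850000)/2 = 0.665000
  f(c_3) = f(0.665000) = 0.150726
  f(a) × f(c) < 0, new interval: [0.480000, 0.665000]
Iteration 4:
  c_4 = (0.480000 + 0.665000)/2 = 0.572500
  f(c_4) = f(0.572500) = 0.008387
  f(a) × f(c) < 0, new interval: [0.480000, 0.572500]
Iteration 5:
  c_5 = (0.480000 + 0.572500)/2 = 0.526250
  f(c_5) = f(0.526250) = -0.064566
  f(a) × f(c) ≥ 0, new interval: [0.526250, 0.572500]
Iteration 6:
  c_6 = (0.526250 + 0.572500)/2 = 0.549375
  f(c_6) = f(0.549375) = -0.027936
  f(a) × f(c) ≥ 0, new interval: [0.549375, 0.572500]
Iteration 7:
  c_7 = (0.549375 + 0.572500)/2 = 0.560937
  f(c_7) = f(0.560937) = -0.009736
  f(a) × f(c) ≥ 0, new interval: [0.560937, 0.572500]

After 7 iteration(s), the approximation is c_7 = 0.560937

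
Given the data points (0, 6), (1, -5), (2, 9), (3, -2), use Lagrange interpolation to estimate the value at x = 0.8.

Lagrange interpolation formula:
P(x) = Σ yᵢ × Lᵢ(x)
where Lᵢ(x) = Π_{j≠i} (x - xⱼ)/(xᵢ - xⱼ)

L_0(0.8) = (0.8 - 1)/(0 - 1) × (0.8 - 2)/(0 - 2) × (0.8 - 3)/(0 - 3) = 0.088000
L_1(0.8) = (0.8 - 0)/(1 - 0) × (0.8 - 2)/(1 - 2) × (0.8 - 3)/(1 - 3) = 1.056000
L_2(0.8) = (0.8 - 0)/(2 - 0) × (0.8 - 1)/(2 - 1) × (0.8 - 3)/(2 - 3) = -0.176000
L_3(0.8) = (0.8 - 0)/(3 - 0) × (0.8 - 1)/(3 - 1) × (0.8 - 2)/(3 - 2) = 0.032000

P(0.8) = 6×L_0(0.8) + (-5)×L_1(0.8) + 9×L_2(0.8) + (-2)×L_3(0.8)
P(0.8) = -6.400000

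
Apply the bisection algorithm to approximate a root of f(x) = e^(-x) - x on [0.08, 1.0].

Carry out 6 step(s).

f(x) = e^(-x) - x
Initial interval: [0.08, 1.0]

Iteration 1:
  c_1 = (0.080000 + 1.000000)/2 = 0.540000
  f(c_1) = f(0.540000) = 0.042748
  f(a) × f(c) ≥ 0, new interval: [0.540000, 1.000000]
Iteration 2:
  c_2 = (0.540000 + 1.000000)/2 = 0.770000
  f(c_2) = f(0.770000) = -0.306987
  f(a) × f(c) < 0, new interval: [0.540000, 0.770000]
Iteration 3:
  c_3 = (0.540000 + 0.770000)/2 = 0.655000
  f(c_3) = f(0.655000) = -0.135558
  f(a) × f(c) < 0, new interval: [0.540000, 0.655000]
Iteration 4:
  c_4 = (0.540000 + 0.655000)/2 = 0.597500
  f(c_4) = f(0.597500) = -0.047315
  f(a) × f(c) < 0, new interval: [0.540000, 0.597500]
Iteration 5:
  c_5 = (0.540000 + 0.597500)/2 = 0.568750
  f(c_5) = f(0.568750) = -0.002517
  f(a) × f(c) < 0, new interval: [0.540000, 0.568750]
Iteration 6:
  c_6 = (0.540000 + 0.568750)/2 = 0.554375
  f(c_6) = f(0.554375) = 0.020056
  f(a) × f(c) ≥ 0, new interval: [0.554375, 0.568750]

After 6 iteration(s), the approximation is c_6 = 0.554375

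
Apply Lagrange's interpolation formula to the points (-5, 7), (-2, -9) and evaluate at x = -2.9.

Lagrange interpolation formula:
P(x) = Σ yᵢ × Lᵢ(x)
where Lᵢ(x) = Π_{j≠i} (x - xⱼ)/(xᵢ - xⱼ)

L_0(-2.9) = (-2.9 - (-2))/(-5 - (-2)) = 0.300000
L_1(-2.9) = (-2.9 - (-5))/(-2 - (-5)) = 0.700000

P(-2.9) = 7×L_0(-2.9) + (-9)×L_1(-2.9)
P(-2.9) = -4.200000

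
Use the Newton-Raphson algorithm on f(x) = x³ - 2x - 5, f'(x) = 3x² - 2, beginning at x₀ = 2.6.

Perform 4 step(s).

f(x) = x³ - 2x - 5
f'(x) = 3x² - 2
x₀ = 2.6

Newton-Raphson formula: x_{n+1} = x_n - f(x_n)/f'(x_n)

Iteration 1:
  f(2.600000) = 7.376000
  f'(2.600000) = 18.280000
  x_1 = 2.600000 - 7.376000/18.280000 = 2.196499
Iteration 2:
  f(2.196499) = 1.204247
  f'(2.196499) = 12.473822
  x_2 = 2.196499 - 1.204247/12.473822 = 2.099957
Iteration 3:
  f(2.099957) = 0.060517
  f'(2.099957) = 11.229458
  x_3 = 2.099957 - 0.060517/11.229458 = 2.094568
Iteration 4:
  f(2.094568) = 0.000183
  f'(2.094568) = 11.161644
  x_4 = 2.094568 - 0.000183/11.161644 = 2.094551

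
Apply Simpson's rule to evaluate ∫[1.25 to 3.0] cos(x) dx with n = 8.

f(x) = cos(x)
a = 1.25, b = 3.0, n = 8
h = (b - a)/n = 0.218750

Simpson's rule: (h/3)[f(x₀) + 4f(x₁) + 2f(x₂) + ... + f(xₙ)]

x_0 = 1.2500, f(x_0) = 0.315322, coefficient = 1
x_1 = 1.4688, f(x_1) = 0.101869, coefficient = 4
x_2 = 1.6875, f(x_2) = -0.116439, coefficient = 2
x_3 = 1.9062, f(x_3) = -0.329198, coefficient = 4
x_4 = 2.1250, f(x_4) = -0.526266, coefficient = 2
x_5 = 2.3438, f(x_5) = -0.698253, coefficient = 4
x_6 = 2.5625, f(x_6) = -0.836960, coefficient = 2
x_7 = 2.7812, f(x_7) = -0.935776, coefficient = 4
x_8 = 3.0000, f(x_8) = -0.989992, coefficient = 1

I ≈ (0.218750/3) × -11.079428 = -0.807875
Exact value: -0.807865
Error: 0.000010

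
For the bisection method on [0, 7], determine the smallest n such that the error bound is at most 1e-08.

We need (b-a)/2^n ≤ 1e-08
(7 - 0)/2^n ≤ 1e-08
7/2^n ≤ 1e-08
2^n ≥ 700000000
n ≥ log₂(700000000) = 29.38
n ≥ 30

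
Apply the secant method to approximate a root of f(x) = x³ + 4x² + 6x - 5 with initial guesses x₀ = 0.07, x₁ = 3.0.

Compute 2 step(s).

f(x) = x³ + 4x² + 6x - 5
x₀ = 0.07, x₁ = 3.0

Secant formula: x_{n+1} = x_n - f(x_n)(x_n - x_{n-1})/(f(x_n) - f(x_{n-1}))

Iteration 1:
  f(0.070000) = -4.560057
  f(3.000000) = 76.000000
  x_2 = 3.000000 - 76.000000×(3.000000 - 0.070000)/(76.000000 - (-4.560057))
       = 0.235851
Iteration 2:
  f(3.000000) = 76.000000
  f(0.235851) = -3.349272
  x_3 = 0.235851 - (-3.349272)×(0.235851 - 3.000000)/(-3.349272 - 76.000000)
       = 0.352524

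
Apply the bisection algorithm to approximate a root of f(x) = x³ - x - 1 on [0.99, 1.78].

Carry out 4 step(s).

f(x) = x³ - x - 1
Initial interval: [0.99, 1.78]

Iteration 1:
  c_1 = (0.990000 + 1.780000)/2 = 1.385000
  f(c_1) = f(1.385000) = 0.271742
  f(a) × f(c) < 0, new interval: [0.990000, 1.385000]
Iteration 2:
  c_2 = (0.990000 + 1.385000)/2 = 1.187500
  f(c_2) = f(1.187500) = -0.512939
  f(a) × f(c) ≥ 0, new interval: [1.187500, 1.385000]
Iteration 3:
  c_3 = (1.187500 + 1.385000)/2 = 1.286250
  f(c_3) = f(1.286250) = -0.158228
  f(a) × f(c) ≥ 0, new interval: [1.286250, 1.385000]
Iteration 4:
  c_4 = (1.286250 + 1.385000)/2 = 1.335625
  f(c_4) = f(1.335625) = 0.046989
  f(a) × f(c) < 0, new interval: [1.286250, 1.335625]

After 4 iteration(s), the approximation is c_4 = 1.335625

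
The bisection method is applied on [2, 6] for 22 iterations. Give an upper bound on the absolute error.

Bisection error bound: |error| ≤ (b-a)/2^n
|error| ≤ (6 - 2)/2^22 = 4/2^22
|error| ≤ 0.0000009537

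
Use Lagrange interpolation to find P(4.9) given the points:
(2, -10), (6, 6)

Lagrange interpolation formula:
P(x) = Σ yᵢ × Lᵢ(x)
where Lᵢ(x) = Π_{j≠i} (x - xⱼ)/(xᵢ - xⱼ)

L_0(4.9) = (4.9 - 6)/(2 - 6) = 0.275000
L_1(4.9) = (4.9 - 2)/(6 - 2) = 0.725000

P(4.9) = (-10)×L_0(4.9) + 6×L_1(4.9)
P(4.9) = 1.600000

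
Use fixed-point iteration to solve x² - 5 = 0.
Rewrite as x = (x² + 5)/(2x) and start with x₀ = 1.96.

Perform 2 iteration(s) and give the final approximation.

Equation: x² - 5 = 0
Fixed-point form: x = (x² + 5)/(2x)
x₀ = 1.96

x_1 = g(1.960000) = 2.255510
x_2 = g(2.255510) = 2.236152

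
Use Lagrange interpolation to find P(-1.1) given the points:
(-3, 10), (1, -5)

Lagrange interpolation formula:
P(x) = Σ yᵢ × Lᵢ(x)
where Lᵢ(x) = Π_{j≠i} (x - xⱼ)/(xᵢ - xⱼ)

L_0(-1.1) = (-1.1 - 1)/(-3 - 1) = 0.525000
L_1(-1.1) = (-1.1 - (-3))/(1 - (-3)) = 0.475000

P(-1.1) = 10×L_0(-1.1) + (-5)×L_1(-1.1)
P(-1.1) = 2.875000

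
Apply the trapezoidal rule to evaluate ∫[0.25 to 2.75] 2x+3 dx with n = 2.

f(x) = 2x+3
a = 0.25, b = 2.75, n = 2
h = (b - a)/n = 1.250000

Trapezoidal rule: (h/2)[f(x₀) + 2f(x₁) + 2f(x₂) + ... + f(xₙ)]

x_0 = 0.2500, f(x_0) = 3.500000, coefficient = 1
x_1 = 1.5000, f(x_1) = 6.000000, coefficient = 2
x_2 = 2.7500, f(x_2) = 8.500000, coefficient = 1

I ≈ (1.250000/2) × 24.000000 = 15.000000
Exact value: 15.000000
Error: 0.000000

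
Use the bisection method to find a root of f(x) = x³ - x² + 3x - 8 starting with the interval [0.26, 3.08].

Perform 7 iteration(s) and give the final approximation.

f(x) = x³ - x² + 3x - 8
Initial interval: [0.26, 3.08]

Iteration 1:
  c_1 = (0.260000 + 3.080000)/2 = 1.670000
  f(c_1) = f(1.670000) = -1.121437
  f(a) × f(c) ≥ 0, new interval: [1.670000, 3.080000]
Iteration 2:
  c_2 = (1.670000 + 3.080000)/2 = 2.375000
  f(c_2) = f(2.375000) = 6.880859
  f(a) × f(c) < 0, new interval: [1.670000, 2.375000]
Iteration 3:
  c_3 = (1.670000 + 2.375000)/2 = 2.022500
  f(c_3) = f(2.022500) = 2.250043
  f(a) × f(c) < 0, new interval: [1.670000, 2.022500]
Iteration 4:
  c_4 = (1.670000 + 2.022500)/2 = 1.846250
  f(c_4) = f(1.846250) = 0.423311
  f(a) × f(c) < 0, new interval: [1.670000, 1.846250]
Iteration 5:
  c_5 = (1.670000 + 1.846250)/2 = 1.758125
  f(c_5) = f(1.758125) = -0.382258
  f(a) × f(c) ≥ 0, new interval: [1.758125, 1.846250]
Iteration 6:
  c_6 = (1.758125 + 1.846250)/2 = 1.802188
  f(c_6) = f(1.802188) = 0.011971
  f(a) × f(c) < 0, new interval: [1.758125, 1.802188]
Iteration 7:
  c_7 = (1.758125 + 1.802188)/2 = 1.780156
  f(c_7) = f(1.780156) = -0.187250
  f(a) × f(c) ≥ 0, new interval: [1.780156, 1.802188]

After 7 iteration(s), the approximation is c_7 = 1.780156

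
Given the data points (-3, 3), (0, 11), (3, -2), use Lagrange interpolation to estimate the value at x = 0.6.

Lagrange interpolation formula:
P(x) = Σ yᵢ × Lᵢ(x)
where Lᵢ(x) = Π_{j≠i} (x - xⱼ)/(xᵢ - xⱼ)

L_0(0.6) = (0.6 - 0)/(-3 - 0) × (0.6 - 3)/(-3 - 3) = -0.080000
L_1(0.6) = (0.6 - (-3))/(0 - (-3)) × (0.6 - 3)/(0 - 3) = 0.960000
L_2(0.6) = (0.6 - (-3))/(3 - (-3)) × (0.6 - 0)/(3 - 0) = 0.120000

P(0.6) = 3×L_0(0.6) + 11×L_1(0.6) + (-2)×L_2(0.6)
P(0.6) = 10.080000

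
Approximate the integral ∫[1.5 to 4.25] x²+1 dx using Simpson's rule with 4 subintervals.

f(x) = x²+1
a = 1.5, b = 4.25, n = 4
h = (b - a)/n = 0.687500

Simpson's rule: (h/3)[f(x₀) + 4f(x₁) + 2f(x₂) + ... + f(xₙ)]

x_0 = 1.5000, f(x_0) = 3.250000, coefficient = 1
x_1 = 2.1875, f(x_1) = 5.785156, coefficient = 4
x_2 = 2.8750, f(x_2) = 9.265625, coefficient = 2
x_3 = 3.5625, f(x_3) = 13.691406, coefficient = 4
x_4 = 4.2500, f(x_4) = 19.062500, coefficient = 1

I ≈ (0.687500/3) × 118.750000 = 27.213542
Exact value: 27.213542
Error: 0.000000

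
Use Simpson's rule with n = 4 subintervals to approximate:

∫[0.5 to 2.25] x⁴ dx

f(x) = x⁴
a = 0.5, b = 2.25, n = 4
h = (b - a)/n = 0.437500

Simpson's rule: (h/3)[f(x₀) + 4f(x₁) + 2f(x₂) + ... + f(xₙ)]

x_0 = 0.5000, f(x_0) = 0.062500, coefficient = 1
x_1 = 0.9375, f(x_1) = 0.772476, coefficient = 4
x_2 = 1.3750, f(x_2) = 3.574463, coefficient = 2
x_3 = 1.8125, f(x_3) = 10.792252, coefficient = 4
x_4 = 2.2500, f(x_4) = 25.628906, coefficient = 1

I ≈ (0.437500/3) × 79.099243 = 11.535306
Exact value: 11.526758
Error: 0.008548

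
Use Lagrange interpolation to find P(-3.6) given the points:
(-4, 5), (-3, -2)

Lagrange interpolation formula:
P(x) = Σ yᵢ × Lᵢ(x)
where Lᵢ(x) = Π_{j≠i} (x - xⱼ)/(xᵢ - xⱼ)

L_0(-3.6) = (-3.6 - (-3))/(-4 - (-3)) = 0.600000
L_1(-3.6) = (-3.6 - (-4))/(-3 - (-4)) = 0.400000

P(-3.6) = 5×L_0(-3.6) + (-2)×L_1(-3.6)
P(-3.6) = 2.200000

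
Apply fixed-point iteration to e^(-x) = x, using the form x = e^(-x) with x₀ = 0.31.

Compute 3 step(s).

Equation: e^(-x) = x
Fixed-point form: x = e^(-x)
x₀ = 0.31

x_1 = g(0.310000) = 0.733447
x_2 = g(0.733447) = 0.480251
x_3 = g(0.480251) = 0.618628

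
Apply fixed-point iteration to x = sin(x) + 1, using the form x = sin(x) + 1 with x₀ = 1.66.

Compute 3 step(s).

Equation: x = sin(x) + 1
Fixed-point form: x = sin(x) + 1
x₀ = 1.66

x_1 = g(1.660000) = 1.996024
x_2 = g(1.996024) = 1.910945
x_3 = g(1.910945) = 1.942705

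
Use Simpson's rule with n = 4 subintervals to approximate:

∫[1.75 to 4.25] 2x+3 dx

f(x) = 2x+3
a = 1.75, b = 4.25, n = 4
h = (b - a)/n = 0.625000

Simpson's rule: (h/3)[f(x₀) + 4f(x₁) + 2f(x₂) + ... + f(xₙ)]

x_0 = 1.7500, f(x_0) = 6.500000, coefficient = 1
x_1 = 2.3750, f(x_1) = 7.750000, coefficient = 4
x_2 = 3.0000, f(x_2) = 9.000000, coefficient = 2
x_3 = 3.6250, f(x_3) = 10.250000, coefficient = 4
x_4 = 4.2500, f(x_4) = 11.500000, coefficient = 1

I ≈ (0.625000/3) × 108.000000 = 22.500000
Exact value: 22.500000
Error: 0.000000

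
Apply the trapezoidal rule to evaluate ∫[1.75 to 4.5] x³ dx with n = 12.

f(x) = x³
a = 1.75, b = 4.5, n = 12
h = (b - a)/n = 0.229167

Trapezoidal rule: (h/2)[f(x₀) + 2f(x₁) + 2f(x₂) + ... + f(xₙ)]

x_0 = 1.7500, f(x_0) = 5.359375, coefficient = 1
x_1 = 1.9792, f(x_1) = 7.752595, coefficient = 2
x_2 = 2.2083, f(x_2) = 10.769459, coefficient = 2
x_3 = 2.4375, f(x_3) = 14.482178, coefficient = 2
x_4 = 2.6667, f(x_4) = 18.962963, coefficient = 2
x_5 = 2.8958, f(x_5) = 24.284026, coefficient = 2
x_6 = 3.1250, f(x_6) = 30.517578, coefficient = 2
x_7 = 3.3542, f(x_7) = 37.735831, coefficient = 2
x_8 = 3.5833, f(x_8) = 46.010995, coefficient = 2
x_9 = 3.8125, f(x_9) = 55.415283, coefficient = 2
x_10 = 4.0417, f(x_10) = 66.020906, coefficient = 2
x_11 = 4.2708, f(x_11) = 77.900074, coefficient = 2
x_12 = 4.5000, f(x_12) = 91.125000, coefficient = 1

I ≈ (0.229167/2) × 876.188151 = 100.396559
Exact value: 100.170898
Error: 0.225661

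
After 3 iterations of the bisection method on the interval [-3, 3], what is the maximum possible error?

Bisection error bound: |error| ≤ (b-a)/2^n
|error| ≤ (3 - (-3))/2^3 = 6/2^3
|error| ≤ 0.7500000000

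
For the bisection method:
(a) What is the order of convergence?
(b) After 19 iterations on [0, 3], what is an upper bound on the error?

(a) Bisection has linear (order 1) convergence; the error is halved each step.

(b) Error bound = (b-a)/2^n = (3 - 0)/2^{19}
    = 3/2^{19}

(a) 1 (linear); (b) error ≤ 5.72e-06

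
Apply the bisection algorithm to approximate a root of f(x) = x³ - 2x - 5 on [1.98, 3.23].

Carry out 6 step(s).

f(x) = x³ - 2x - 5
Initial interval: [1.98, 3.23]

Iteration 1:
  c_1 = (1.980000 + 3.230000)/2 = 2.605000
  f(c_1) = f(2.605000) = 7.467595
  f(a) × f(c) < 0, new interval: [1.980000, 2.605000]
Iteration 2:
  c_2 = (1.980000 + 2.605000)/2 = 2.292500
  f(c_2) = f(2.292500) = 2.463363
  f(a) × f(c) < 0, new interval: [1.980000, 2.292500]
Iteration 3:
  c_3 = (1.980000 + 2.292500)/2 = 2.136250
  f(c_3) = f(2.136250) = 0.476414
  f(a) × f(c) < 0, new interval: [1.980000, 2.136250]
Iteration 4:
  c_4 = (1.980000 + 2.136250)/2 = 2.058125
  f(c_4) = f(2.058125) = -0.398283
  f(a) × f(c) ≥ 0, new interval: [2.058125, 2.136250]
Iteration 5:
  c_5 = (2.058125 + 2.136250)/2 = 2.097187
  f(c_5) = f(2.097187) = 0.029465
  f(a) × f(c) < 0, new interval: [2.058125, 2.097187]
Iteration 6:
  c_6 = (2.058125 + 2.097187)/2 = 2.077656
  f(c_6) = f(2.077656) = -0.186786
  f(a) × f(c) ≥ 0, new interval: [2.077656, 2.097187]

After 6 iteration(s), the approximation is c_6 = 2.077656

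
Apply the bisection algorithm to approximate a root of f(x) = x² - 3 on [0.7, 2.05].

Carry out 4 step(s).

f(x) = x² - 3
Initial interval: [0.7, 2.05]

Iteration 1:
  c_1 = (0.700000 + 2.050000)/2 = 1.375000
  f(c_1) = f(1.375000) = -1.109375
  f(a) × f(c) ≥ 0, new interval: [1.375000, 2.050000]
Iteration 2:
  c_2 = (1.375000 + 2.050000)/2 = 1.712500
  f(c_2) = f(1.712500) = -0.067344
  f(a) × f(c) ≥ 0, new interval: [1.712500, 2.050000]
Iteration 3:
  c_3 = (1.712500 + 2.050000)/2 = 1.881250
  f(c_3) = f(1.881250) = 0.539102
  f(a) × f(c) < 0, new interval: [1.712500, 1.881250]
Iteration 4:
  c_4 = (1.712500 + 1.881250)/2 = 1.796875
  f(c_4) = f(1.796875) = 0.228760
  f(a) × f(c) < 0, new interval: [1.712500, 1.796875]

After 4 iteration(s), the approximation is c_4 = 1.796875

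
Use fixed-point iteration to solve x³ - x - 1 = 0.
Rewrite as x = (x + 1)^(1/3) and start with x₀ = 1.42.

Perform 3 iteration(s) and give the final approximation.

Equation: x³ - x - 1 = 0
Fixed-point form: x = (x + 1)^(1/3)
x₀ = 1.42

x_1 = g(1.420000) = 1.342575
x_2 = g(1.342575) = 1.328101
x_3 = g(1.328101) = 1.325360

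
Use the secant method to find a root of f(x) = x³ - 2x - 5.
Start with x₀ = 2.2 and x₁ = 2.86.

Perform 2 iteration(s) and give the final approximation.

f(x) = x³ - 2x - 5
x₀ = 2.2, x₁ = 2.86

Secant formula: x_{n+1} = x_n - f(x_n)(x_n - x_{n-1})/(f(x_n) - f(x_{n-1}))

Iteration 1:
  f(2.200000) = 1.248000
  f(2.860000) = 12.673656
  x_2 = 2.860000 - 12.673656×(2.860000 - 2.200000)/(12.673656 - 1.248000)
       = 2.127910
Iteration 2:
  f(2.860000) = 12.673656
  f(2.127910) = 0.379354
  x_3 = 2.127910 - 0.379354×(2.127910 - 2.860000)/(0.379354 - 12.673656)
       = 2.105320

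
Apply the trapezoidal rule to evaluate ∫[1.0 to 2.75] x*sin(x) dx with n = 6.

f(x) = x*sin(x)
a = 1.0, b = 2.75, n = 6
h = (b - a)/n = 0.291667

Trapezoidal rule: (h/2)[f(x₀) + 2f(x₁) + 2f(x₂) + ... + f(xₙ)]

x_0 = 1.0000, f(x_0) = 0.841471, coefficient = 1
x_1 = 1.2917, f(x_1) = 1.241673, coefficient = 2
x_2 = 1.5833, f(x_2) = 1.583209, coefficient = 2
x_3 = 1.8750, f(x_3) = 1.788911, coefficient = 2
x_4 = 2.1667, f(x_4) = 1.793264, coefficient = 2
x_5 = 2.4583, f(x_5) = 1.552005, coefficient = 2
x_6 = 2.7500, f(x_6) = 1.049568, coefficient = 1

I ≈ (0.291667/2) × 17.809163 = 2.597170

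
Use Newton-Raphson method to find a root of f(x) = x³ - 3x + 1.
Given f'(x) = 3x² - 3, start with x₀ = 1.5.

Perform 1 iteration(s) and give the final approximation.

f(x) = x³ - 3x + 1
f'(x) = 3x² - 3
x₀ = 1.5

Newton-Raphson formula: x_{n+1} = x_n - f(x_n)/f'(x_n)

Iteration 1:
  f(1.500000) = -0.125000
  f'(1.500000) = 3.750000
  x_1 = 1.500000 - (-0.125000)/3.750000 = 1.533333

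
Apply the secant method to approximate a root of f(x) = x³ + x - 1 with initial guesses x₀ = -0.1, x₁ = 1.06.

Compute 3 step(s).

f(x) = x³ + x - 1
x₀ = -0.1, x₁ = 1.06

Secant formula: x_{n+1} = x_n - f(x_n)(x_n - x_{n-1})/(f(x_n) - f(x_{n-1}))

Iteration 1:
  f(-0.100000) = -1.101000
  f(1.060000) = 1.251016
  x_2 = 1.060000 - 1.251016×(1.060000 - (-0.100000))/(1.251016 - (-1.101000))
       = 0.443007
Iteration 2:
  f(1.060000) = 1.251016
  f(0.443007) = -0.470051
  x_3 = 0.443007 - (-0.470051)×(0.443007 - 1.060000)/(-0.470051 - 1.251016)
       = 0.611517
Iteration 3:
  f(0.443007) = -0.470051
  f(0.611517) = -0.159803
  x_4 = 0.611517 - (-0.159803)×(0.611517 - 0.443007)/(-0.159803 - (-0.470051))
       = 0.698315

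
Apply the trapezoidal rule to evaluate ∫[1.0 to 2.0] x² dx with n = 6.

f(x) = x²
a = 1.0, b = 2.0, n = 6
h = (b - a)/n = 0.166667

Trapezoidal rule: (h/2)[f(x₀) + 2f(x₁) + 2f(x₂) + ... + f(xₙ)]

x_0 = 1.0000, f(x_0) = 1.000000, coefficient = 1
x_1 = 1.1667, f(x_1) = 1.361111, coefficient = 2
x_2 = 1.3333, f(x_2) = 1.777778, coefficient = 2
x_3 = 1.5000, f(x_3) = 2.250000, coefficient = 2
x_4 = 1.6667, f(x_4) = 2.777778, coefficient = 2
x_5 = 1.8333, f(x_5) = 3.361111, coefficient = 2
x_6 = 2.0000, f(x_6) = 4.000000, coefficient = 1

I ≈ (0.166667/2) × 28.055556 = 2.337963
Exact value: 2.333333
Error: 0.004630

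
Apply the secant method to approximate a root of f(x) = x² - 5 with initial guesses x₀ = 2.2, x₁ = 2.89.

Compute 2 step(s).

f(x) = x² - 5
x₀ = 2.2, x₁ = 2.89

Secant formula: x_{n+1} = x_n - f(x_n)(x_n - x_{n-1})/(f(x_n) - f(x_{n-1}))

Iteration 1:
  f(2.200000) = -0.160000
  f(2.890000) = 3.352100
  x_2 = 2.890000 - 3.352100×(2.890000 - 2.200000)/(3.352100 - (-0.160000))
       = 2.231434
Iteration 2:
  f(2.890000) = 3.352100
  f(2.231434) = -0.020701
  x_3 = 2.231434 - (-0.020701)×(2.231434 - 2.890000)/(-0.020701 - 3.352100)
       = 2.235476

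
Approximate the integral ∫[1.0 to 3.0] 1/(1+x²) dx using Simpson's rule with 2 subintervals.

f(x) = 1/(1+x²)
a = 1.0, b = 3.0, n = 2
h = (b - a)/n = 1.000000

Simpson's rule: (h/3)[f(x₀) + 4f(x₁) + 2f(x₂) + ... + f(xₙ)]

x_0 = 1.0000, f(x_0) = 0.500000, coefficient = 1
x_1 = 2.0000, f(x_1) = 0.200000, coefficient = 4
x_2 = 3.0000, f(x_2) = 0.100000, coefficient = 1

I ≈ (1.000000/3) × 1.400000 = 0.466667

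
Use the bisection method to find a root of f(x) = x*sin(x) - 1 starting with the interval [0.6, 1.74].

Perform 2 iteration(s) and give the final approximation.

f(x) = x*sin(x) - 1
Initial interval: [0.6, 1.74]

Iteration 1:
  c_1 = (0.600000 + 1.740000)/2 = 1.170000
  f(c_1) = f(1.170000) = 0.077278
  f(a) × f(c) < 0, new interval: [0.600000, 1.170000]
Iteration 2:
  c_2 = (0.600000 + 1.170000)/2 = 0.885000
  f(c_2) = f(0.885000) = -0.315085
  f(a) × f(c) ≥ 0, new interval: [0.885000, 1.170000]

After 2 iteration(s), the approximation is c_2 = 0.885000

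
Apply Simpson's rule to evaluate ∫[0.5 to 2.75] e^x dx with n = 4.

f(x) = e^x
a = 0.5, b = 2.75, n = 4
h = (b - a)/n = 0.562500

Simpson's rule: (h/3)[f(x₀) + 4f(x₁) + 2f(x₂) + ... + f(xₙ)]

x_0 = 0.5000, f(x_0) = 1.648721, coefficient = 1
x_1 = 1.0625, f(x_1) = 2.893596, coefficient = 4
x_2 = 1.6250, f(x_2) = 5.078419, coefficient = 2
x_3 = 2.1875, f(x_3) = 8.912903, coefficient = 4
x_4 = 2.7500, f(x_4) = 15.642632, coefficient = 1

I ≈ (0.562500/3) × 74.674187 = 14.001410
Exact value: 13.993911
Error: 0.007499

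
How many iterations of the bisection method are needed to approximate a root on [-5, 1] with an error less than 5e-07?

We need (b-a)/2^n ≤ 5e-07
(1 - (-5))/2^n ≤ 5e-07
6/2^n ≤ 5e-07
2^n ≥ 12000000
n ≥ log₂(12000000) = 23.52
n ≥ 24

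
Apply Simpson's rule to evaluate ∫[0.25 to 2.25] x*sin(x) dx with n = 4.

f(x) = x*sin(x)
a = 0.25, b = 2.25, n = 4
h = (b - a)/n = 0.500000

Simpson's rule: (h/3)[f(x₀) + 4f(x₁) + 2f(x₂) + ... + f(xₙ)]

x_0 = 0.2500, f(x_0) = 0.061851, coefficient = 1
x_1 = 0.7500, f(x_1) = 0.511229, coefficient = 4
x_2 = 1.2500, f(x_2) = 1.186231, coefficient = 2
x_3 = 1.7500, f(x_3) = 1.721975, coefficient = 4
x_4 = 2.2500, f(x_4) = 1.750665, coefficient = 1

I ≈ (0.500000/3) × 13.117795 = 2.186299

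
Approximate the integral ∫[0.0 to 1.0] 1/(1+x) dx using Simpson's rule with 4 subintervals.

f(x) = 1/(1+x)
a = 0.0, b = 1.0, n = 4
h = (b - a)/n = 0.250000

Simpson's rule: (h/3)[f(x₀) + 4f(x₁) + 2f(x₂) + ... + f(xₙ)]

x_0 = 0.0000, f(x_0) = 1.000000, coefficient = 1
x_1 = 0.2500, f(x_1) = 0.800000, coefficient = 4
x_2 = 0.5000, f(x_2) = 0.666667, coefficient = 2
x_3 = 0.7500, f(x_3) = 0.571429, coefficient = 4
x_4 = 1.0000, f(x_4) = 0.500000, coefficient = 1

I ≈ (0.250000/3) × 8.319048 = 0.693254
Exact value: 0.693147
Error: 0.000107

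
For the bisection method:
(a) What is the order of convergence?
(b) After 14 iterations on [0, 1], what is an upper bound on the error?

(a) Bisection has linear (order 1) convergence; the error is halved each step.

(b) Error bound = (b-a)/2^n = (1 - 0)/2^{14}
    = 1/2^{14}

(a) 1 (linear); (b) error ≤ 6.10e-05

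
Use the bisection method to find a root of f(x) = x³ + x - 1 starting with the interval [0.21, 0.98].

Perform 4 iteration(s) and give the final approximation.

f(x) = x³ + x - 1
Initial interval: [0.21, 0.98]

Iteration 1:
  c_1 = (0.210000 + 0.980000)/2 = 0.595000
  f(c_1) = f(0.595000) = -0.194355
  f(a) × f(c) ≥ 0, new interval: [0.595000, 0.980000]
Iteration 2:
  c_2 = (0.595000 + 0.980000)/2 = 0.787500
  f(c_2) = f(0.787500) = 0.275873
  f(a) × f(c) < 0, new interval: [0.595000, 0.787500]
Iteration 3:
  c_3 = (0.595000 + 0.787500)/2 = 0.691250
  f(c_3) = f(0.691250) = 0.021548
  f(a) × f(c) < 0, new interval: [0.595000, 0.691250]
Iteration 4:
  c_4 = (0.595000 + 0.691250)/2 = 0.643125
  f(c_4) = f(0.643125) = -0.090872
  f(a) × f(c) ≥ 0, new interval: [0.643125, 0.691250]

After 4 iteration(s), the approximation is c_4 = 0.643125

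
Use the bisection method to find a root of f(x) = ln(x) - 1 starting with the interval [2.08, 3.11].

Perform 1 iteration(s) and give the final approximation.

f(x) = ln(x) - 1
Initial interval: [2.08, 3.11]

Iteration 1:
  c_1 = (2.080000 + 3.110000)/2 = 2.595000
  f(c_1) = f(2.595000) = -0.046413
  f(a) × f(c) ≥ 0, new interval: [2.595000, 3.110000]

After 1 iteration(s), the approximation is c_1 = 2.595000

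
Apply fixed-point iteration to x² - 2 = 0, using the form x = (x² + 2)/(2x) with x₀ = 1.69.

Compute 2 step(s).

Equation: x² - 2 = 0
Fixed-point form: x = (x² + 2)/(2x)
x₀ = 1.69

x_1 = g(1.690000) = 1.436716
x_2 = g(1.436716) = 1.414390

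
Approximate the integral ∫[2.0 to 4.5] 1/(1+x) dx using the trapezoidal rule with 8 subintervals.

f(x) = 1/(1+x)
a = 2.0, b = 4.5, n = 8
h = (b - a)/n = 0.312500

Trapezoidal rule: (h/2)[f(x₀) + 2f(x₁) + 2f(x₂) + ... + f(xₙ)]

x_0 = 2.0000, f(x_0) = 0.333333, coefficient = 1
x_1 = 2.3125, f(x_1) = 0.301887, coefficient = 2
x_2 = 2.6250, f(x_2) = 0.275862, coefficient = 2
x_3 = 2.9375, f(x_3) = 0.253968, coefficient = 2
x_4 = 3.2500, f(x_4) = 0.235294, coefficient = 2
x_5 = 3.5625, f(x_5) = 0.219178, coefficient = 2
x_6 = 3.8750, f(x_6) = 0.205128, coefficient = 2
x_7 = 4.1875, f(x_7) = 0.192771, coefficient = 2
x_8 = 4.5000, f(x_8) = 0.181818, coefficient = 1

I ≈ (0.312500/2) × 3.883329 = 0.606770
Exact value: 0.606136
Error: 0.000634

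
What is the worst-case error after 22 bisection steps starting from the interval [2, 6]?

Bisection error bound: |error| ≤ (b-a)/2^n
|error| ≤ (6 - 2)/2^22 = 4/2^22
|error| ≤ 0.0000009537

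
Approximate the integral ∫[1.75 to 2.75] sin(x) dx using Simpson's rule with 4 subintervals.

f(x) = sin(x)
a = 1.75, b = 2.75, n = 4
h = (b - a)/n = 0.250000

Simpson's rule: (h/3)[f(x₀) + 4f(x₁) + 2f(x₂) + ... + f(xₙ)]

x_0 = 1.7500, f(x_0) = 0.983986, coefficient = 1
x_1 = 2.0000, f(x_1) = 0.909297, coefficient = 4
x_2 = 2.2500, f(x_2) = 0.778073, coefficient = 2
x_3 = 2.5000, f(x_3) = 0.598472, coefficient = 4
x_4 = 2.7500, f(x_4) = 0.381661, coefficient = 1

I ≈ (0.250000/3) × 8.952872 = 0.746073
Exact value: 0.746056
Error: 0.000016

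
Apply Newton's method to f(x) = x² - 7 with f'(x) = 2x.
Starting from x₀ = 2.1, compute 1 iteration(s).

f(x) = x² - 7
f'(x) = 2x
x₀ = 2.1

Newton-Raphson formula: x_{n+1} = x_n - f(x_n)/f'(x_n)

Iteration 1:
  f(2.100000) = -2.590000
  f'(2.100000) = 4.200000
  x_1 = 2.100000 - (-2.590000)/4.200000 = 2.716667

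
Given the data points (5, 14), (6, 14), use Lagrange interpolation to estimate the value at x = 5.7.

Lagrange interpolation formula:
P(x) = Σ yᵢ × Lᵢ(x)
where Lᵢ(x) = Π_{j≠i} (x - xⱼ)/(xᵢ - xⱼ)

L_0(5.7) = (5.7 - 6)/(5 - 6) = 0.300000
L_1(5.7) = (5.7 - 5)/(6 - 5) = 0.700000

P(5.7) = 14×L_0(5.7) + 14×L_1(5.7)
P(5.7) = 14.000000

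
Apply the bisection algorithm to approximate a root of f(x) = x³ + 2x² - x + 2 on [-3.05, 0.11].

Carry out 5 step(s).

f(x) = x³ + 2x² - x + 2
Initial interval: [-3.05, 0.11]

Iteration 1:
  c_1 = (-3.050000 + 0.110000)/2 = -1.470000
  f(c_1) = f(-1.470000) = 4.615277
  f(a) × f(c) < 0, new interval: [-3.050000, -1.470000]
Iteration 2:
  c_2 = (-3.050000 + (-1.470000))/2 = -2.260000
  f(c_2) = f(-2.260000) = 2.932024
  f(a) × f(c) < 0, new interval: [-3.050000, -2.260000]
Iteration 3:
  c_3 = (-3.050000 + (-2.260000))/2 = -2.655000
  f(c_3) = f(-2.655000) = 0.037889
  f(a) × f(c) < 0, new interval: [-3.050000, -2.655000]
Iteration 4:
  c_4 = (-3.050000 + (-2.655000))/2 = -2.852500
  f(c_4) = f(-2.852500) = -2.084085
  f(a) × f(c) ≥ 0, new interval: [-2.852500, -2.655000]
Iteration 5:
  c_5 = (-2.852500 + (-2.655000))/2 = -2.753750
  f(c_5) = f(-2.753750) = -0.962041
  f(a) × f(c) ≥ 0, new interval: [-2.753750, -2.655000]

After 5 iteration(s), the approximation is c_5 = -2.753750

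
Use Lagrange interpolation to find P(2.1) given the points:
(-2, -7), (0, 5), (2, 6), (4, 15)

Lagrange interpolation formula:
P(x) = Σ yᵢ × Lᵢ(x)
where Lᵢ(x) = Π_{j≠i} (x - xⱼ)/(xᵢ - xⱼ)

L_0(2.1) = (2.1 - 0)/(-2 - 0) × (2.1 - 2)/(-2 - 2) × (2.1 - 4)/(-2 - 4) = 0.008313
L_1(2.1) = (2.1 - (-2))/(0 - (-2)) × (2.1 - 2)/(0 - 2) × (2.1 - 4)/(0 - 4) = -0.048688
L_2(2.1) = (2.1 - (-2))/(2 - (-2)) × (2.1 - 0)/(2 - 0) × (2.1 - 4)/(2 - 4) = 1.022437
L_3(2.1) = (2.1 - (-2))/(4 - (-2)) × (2.1 - 0)/(4 - 0) × (2.1 - 2)/(4 - 2) = 0.017938

P(2.1) = (-7)×L_0(2.1) + 5×L_1(2.1) + 6×L_2(2.1) + 15×L_3(2.1)
P(2.1) = 6.102062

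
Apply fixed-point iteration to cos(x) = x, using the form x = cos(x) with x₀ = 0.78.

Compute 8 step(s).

Equation: cos(x) = x
Fixed-point form: x = cos(x)
x₀ = 0.78

x_1 = g(0.780000) = 0.710914
x_2 = g(0.710914) = 0.757766
x_3 = g(0.757766) = 0.726373
x_4 = g(0.726373) = 0.747588
x_5 = g(0.747588) = 0.733331
x_6 = g(0.733331) = 0.742949
x_7 = g(0.742949) = 0.736477
x_8 = g(0.736477) = 0.740840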